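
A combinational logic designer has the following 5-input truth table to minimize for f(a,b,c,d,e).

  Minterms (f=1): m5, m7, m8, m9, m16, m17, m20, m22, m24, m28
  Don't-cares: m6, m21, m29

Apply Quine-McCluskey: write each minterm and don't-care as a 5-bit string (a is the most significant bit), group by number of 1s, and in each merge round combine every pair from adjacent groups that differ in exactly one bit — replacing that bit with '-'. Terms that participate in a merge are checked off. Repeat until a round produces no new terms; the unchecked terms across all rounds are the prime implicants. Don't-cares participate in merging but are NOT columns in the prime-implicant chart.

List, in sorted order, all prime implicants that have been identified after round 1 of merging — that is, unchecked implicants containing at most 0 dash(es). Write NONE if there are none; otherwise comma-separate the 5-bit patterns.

NONE

size-2^0 implicants → 00101(✓)  00110(✓)  00111(✓)  01000(✓)  01001(✓)  10000(✓)  10001(✓)  10100(✓)  10101(✓)  10110(✓)  11000(✓)  11100(✓)  11101(✓)
size-2^1 implicants → -0101  -0110  -1000  001-1  0011-  0100-  1-000(✓)  1-100(✓)  1-101(✓)  10-00(✓)  10-01(✓)  1000-(✓)  101-0  1010-(✓)  11-00(✓)  1110-(✓)
size-2^2 implicants → 1--00  1-10-  10-0-
Unchecked terms (primes): -0101, -0110, -1000, 001-1, 0011-, 0100-, 1--00, 1-10-, 10-0-, 101-0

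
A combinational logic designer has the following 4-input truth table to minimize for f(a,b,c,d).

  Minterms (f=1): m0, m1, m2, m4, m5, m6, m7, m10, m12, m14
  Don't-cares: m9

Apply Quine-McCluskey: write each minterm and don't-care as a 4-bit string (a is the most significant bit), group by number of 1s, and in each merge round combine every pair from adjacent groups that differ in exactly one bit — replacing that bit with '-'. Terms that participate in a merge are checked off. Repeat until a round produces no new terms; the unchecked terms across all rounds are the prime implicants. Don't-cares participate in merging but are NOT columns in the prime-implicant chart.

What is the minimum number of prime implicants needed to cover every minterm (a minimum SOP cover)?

4

Round 0: 0000✓ 0001✓ 0010✓ 0100✓ 0101✓ 0110✓ 0111✓ 1001✓ 1010✓ 1100✓ 1110✓
Round 1: -001 -010✓ -100✓ -110✓ 0-00✓ 0-01✓ 0-10✓ 00-0✓ 000-✓ 01-0✓ 01-1✓ 010-✓ 011-✓ 1-10✓ 11-0✓
Round 2: --10 -1-0 0--0 0-0- 01--
PIs = {--10, -001, -1-0, 0--0, 0-0-, 01--}
Coverage chart:
  m0: 0--0,0-0-
  m1: -001,0-0-
  m2: --10,0--0
  m4: -1-0,0--0,0-0-,01--
  m5: 0-0-,01--
  m6: --10,-1-0,0--0,01--
  m7: 01-- ←essential
  m10: --10 ←essential
  m12: -1-0 ←essential
  m14: --10,-1-0
Essential: --10, -1-0, 01--
Petrick residual → 0-0-
Min cover (4 terms): cd' + bd' + a'c' + a'b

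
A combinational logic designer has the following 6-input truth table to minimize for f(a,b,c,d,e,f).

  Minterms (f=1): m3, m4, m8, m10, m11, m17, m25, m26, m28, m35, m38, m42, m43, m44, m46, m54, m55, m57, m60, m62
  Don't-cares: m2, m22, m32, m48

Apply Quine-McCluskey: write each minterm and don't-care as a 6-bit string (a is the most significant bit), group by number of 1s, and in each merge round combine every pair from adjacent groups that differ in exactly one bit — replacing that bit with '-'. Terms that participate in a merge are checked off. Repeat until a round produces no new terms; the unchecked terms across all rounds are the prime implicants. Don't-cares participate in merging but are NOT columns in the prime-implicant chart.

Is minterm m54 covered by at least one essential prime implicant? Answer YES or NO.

Round 0: 000010✓ 000011✓ 000100 001000✓ 001010✓ 001011✓ 010001✓ 010110✓ 011001✓ 011010✓ 011100✓ 100000✓ 100011✓ 100110✓ 101010✓ 101011✓ 101100✓ 101110✓ 110000✓ 110110✓ 110111✓ 111001✓ 111100✓ 111110✓
Round 1: -00011✓ -01010✓ -01011✓ -10110 -11001 -11100 0-1010 00-010✓ 00-011✓ 00001-✓ 0010-0 00101-✓ 01-001 1-0000 1-0110✓ 1-1100✓ 1-1110✓ 10-011✓ 10-110✓ 101-10 10101-✓ 1011-0✓ 11-110✓ 11011- 1111-0✓
Round 2: -0-011 -0101- 00-01- 1--110 1-11-0
PIs = {-0-011, -0101-, -10110, -11001, -11100, 0-1010, 00-01-, 000100, 0010-0, 01-001, 1--110, 1-0000, 1-11-0, 101-10, 11011-}
Coverage chart:
  m3: -0-011,00-01-
  m4: 000100 ←essential
  m8: 0010-0 ←essential
  m10: -0101-,0-1010,00-01-,0010-0
  m11: -0-011,-0101-,00-01-
  m17: 01-001 ←essential
  m25: -11001,01-001
  m26: 0-1010 ←essential
  m28: -11100 ←essential
  m35: -0-011 ←essential
  m38: 1--110 ←essential
  m42: -0101-,101-10
  m43: -0-011,-0101-
  m44: 1-11-0 ←essential
  m46: 1--110,1-11-0,101-10
  m54: -10110,1--110,11011-
  m55: 11011- ←essential
  m57: -11001 ←essential
  m60: -11100,1-11-0
  m62: 1--110,1-11-0
Essential: -0-011, -11001, -11100, 0-1010, 000100, 0010-0, 01-001, 1--110, 1-11-0, 11011-

YES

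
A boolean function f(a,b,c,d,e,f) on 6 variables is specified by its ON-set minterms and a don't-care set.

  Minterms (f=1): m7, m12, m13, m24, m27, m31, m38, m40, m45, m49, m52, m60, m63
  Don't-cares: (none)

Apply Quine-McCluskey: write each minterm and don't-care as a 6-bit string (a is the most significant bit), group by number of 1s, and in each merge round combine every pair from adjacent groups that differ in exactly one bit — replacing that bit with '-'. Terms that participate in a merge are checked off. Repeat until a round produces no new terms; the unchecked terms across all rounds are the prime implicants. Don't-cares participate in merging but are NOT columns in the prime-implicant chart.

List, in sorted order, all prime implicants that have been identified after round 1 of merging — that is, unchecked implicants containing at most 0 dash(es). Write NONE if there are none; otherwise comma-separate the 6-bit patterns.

size-2^0 implicants → 000111  001100(✓)  001101(✓)  011000  011011(✓)  011111(✓)  100110  101000  101101(✓)  110001  110100(✓)  111100(✓)  111111(✓)
size-2^1 implicants → -01101  -11111  00110-  011-11  11-100
Unchecked terms (primes): -01101, -11111, 000111, 00110-, 011-11, 011000, 100110, 101000, 11-100, 110001

000111, 011000, 100110, 101000, 110001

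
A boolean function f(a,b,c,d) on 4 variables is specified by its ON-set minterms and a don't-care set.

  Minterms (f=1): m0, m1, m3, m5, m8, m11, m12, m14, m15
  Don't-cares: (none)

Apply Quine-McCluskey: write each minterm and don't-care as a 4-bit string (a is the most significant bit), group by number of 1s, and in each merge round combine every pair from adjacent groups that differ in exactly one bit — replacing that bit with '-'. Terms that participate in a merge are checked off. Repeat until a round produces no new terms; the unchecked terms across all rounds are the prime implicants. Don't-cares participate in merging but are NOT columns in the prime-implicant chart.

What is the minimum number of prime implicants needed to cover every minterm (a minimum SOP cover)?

Round 0: 0000✓ 0001✓ 0011✓ 0101✓ 1000✓ 1011✓ 1100✓ 1110✓ 1111✓
Round 1: -000 -011 0-01 00-1 000- 1-00 1-11 11-0 111-
PIs = {-000, -011, 0-01, 00-1, 000-, 1-00, 1-11, 11-0, 111-}
Coverage chart:
  m0: -000,000-
  m1: 0-01,00-1,000-
  m3: -011,00-1
  m5: 0-01 ←essential
  m8: -000,1-00
  m11: -011,1-11
  m12: 1-00,11-0
  m14: 11-0,111-
  m15: 1-11,111-
Essential: 0-01
Petrick residual → -000, -011, 1-00, 111-
Min cover (5 terms): b'c'd' + b'cd + a'c'd + ac'd' + abc

5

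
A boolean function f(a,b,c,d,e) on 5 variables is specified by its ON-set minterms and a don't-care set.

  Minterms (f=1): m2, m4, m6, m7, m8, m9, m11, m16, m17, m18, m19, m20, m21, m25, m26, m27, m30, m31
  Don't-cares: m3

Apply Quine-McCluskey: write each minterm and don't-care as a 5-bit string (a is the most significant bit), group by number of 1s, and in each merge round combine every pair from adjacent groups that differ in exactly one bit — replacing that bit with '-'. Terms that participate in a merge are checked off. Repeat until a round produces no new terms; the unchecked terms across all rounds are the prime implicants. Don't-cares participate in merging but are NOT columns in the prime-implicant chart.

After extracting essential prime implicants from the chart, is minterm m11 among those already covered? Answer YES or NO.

size-2^0 implicants → 00010(✓)  00011(✓)  00100(✓)  00110(✓)  00111(✓)  01000(✓)  01001(✓)  01011(✓)  10000(✓)  10001(✓)  10010(✓)  10011(✓)  10100(✓)  10101(✓)  11001(✓)  11010(✓)  11011(✓)  11110(✓)  11111(✓)
size-2^1 implicants → -0010(✓)  -0011(✓)  -0100  -1001(✓)  -1011(✓)  0-011(✓)  00-10(✓)  00-11(✓)  0001-(✓)  001-0  0011-(✓)  010-1(✓)  0100-  1-001(✓)  1-010(✓)  1-011(✓)  10-00(✓)  10-01(✓)  100-0(✓)  100-1(✓)  1000-(✓)  1001-(✓)  1010-(✓)  11-10(✓)  11-11(✓)  110-1(✓)  1101-(✓)  1111-(✓)
size-2^2 implicants → --011  -001-  -10-1  00-1-  1-0-1  1-01-  10-0-  100--  11-1-
Unchecked terms (primes): --011, -001-, -0100, -10-1, 00-1-, 001-0, 0100-, 1-0-1, 1-01-, 10-0-, 100--, 11-1-
Minterm coverage:
  m2 ⊆ -001-,00-1-
  m4 ⊆ -0100,001-0
  m6 ⊆ 00-1-,001-0
  m7 ⊆ 00-1- [E]
  m8 ⊆ 0100- [E]
  m9 ⊆ -10-1,0100-
  m11 ⊆ --011,-10-1
  m16 ⊆ 10-0-,100--
  m17 ⊆ 1-0-1,10-0-,100--
  m18 ⊆ -001-,1-01-,100--
  m19 ⊆ --011,-001-,1-0-1,1-01-,100--
  m20 ⊆ -0100,10-0-
  m21 ⊆ 10-0- [E]
  m25 ⊆ -10-1,1-0-1
  m26 ⊆ 1-01-,11-1-
  m27 ⊆ --011,-10-1,1-0-1,1-01-,11-1-
  m30 ⊆ 11-1- [E]
  m31 ⊆ 11-1- [E]
E = {00-1-, 0100-, 10-0-, 11-1-}

NO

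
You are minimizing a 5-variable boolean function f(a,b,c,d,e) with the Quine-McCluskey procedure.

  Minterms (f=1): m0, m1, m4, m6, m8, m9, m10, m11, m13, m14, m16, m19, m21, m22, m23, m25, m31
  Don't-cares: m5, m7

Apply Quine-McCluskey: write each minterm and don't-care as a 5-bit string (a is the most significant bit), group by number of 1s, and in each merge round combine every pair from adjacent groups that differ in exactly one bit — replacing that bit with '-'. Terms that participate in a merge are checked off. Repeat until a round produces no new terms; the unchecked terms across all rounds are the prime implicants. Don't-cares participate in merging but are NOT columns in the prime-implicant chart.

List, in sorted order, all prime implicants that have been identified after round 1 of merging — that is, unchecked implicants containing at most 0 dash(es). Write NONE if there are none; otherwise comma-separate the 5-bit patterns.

NONE

size-2^0 implicants → 00000(✓)  00001(✓)  00100(✓)  00101(✓)  00110(✓)  00111(✓)  01000(✓)  01001(✓)  01010(✓)  01011(✓)  01101(✓)  01110(✓)  10000(✓)  10011(✓)  10101(✓)  10110(✓)  10111(✓)  11001(✓)  11111(✓)
size-2^1 implicants → -0000  -0101(✓)  -0110(✓)  -0111(✓)  -1001  0-000(✓)  0-001(✓)  0-101(✓)  0-110  00-00(✓)  00-01(✓)  0000-(✓)  001-0(✓)  001-1(✓)  0010-(✓)  0011-(✓)  01-01(✓)  01-10  010-0(✓)  010-1(✓)  0100-(✓)  0101-(✓)  1-111  10-11  101-1(✓)  1011-(✓)
size-2^2 implicants → -01-1  -011-  0--01  0-00-  00-0-  001--  010--
Unchecked terms (primes): -0000, -01-1, -011-, -1001, 0--01, 0-00-, 0-110, 00-0-, 001--, 01-10, 010--, 1-111, 10-11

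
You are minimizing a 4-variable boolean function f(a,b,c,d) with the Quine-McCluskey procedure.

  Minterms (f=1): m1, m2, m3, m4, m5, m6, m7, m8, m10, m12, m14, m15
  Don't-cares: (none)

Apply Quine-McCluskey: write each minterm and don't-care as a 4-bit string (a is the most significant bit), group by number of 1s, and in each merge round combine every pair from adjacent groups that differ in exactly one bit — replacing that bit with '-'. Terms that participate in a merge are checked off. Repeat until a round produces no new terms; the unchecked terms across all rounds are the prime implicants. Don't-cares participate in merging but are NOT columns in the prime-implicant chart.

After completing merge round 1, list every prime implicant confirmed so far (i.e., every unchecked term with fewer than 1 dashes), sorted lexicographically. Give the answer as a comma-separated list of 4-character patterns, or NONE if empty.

Round 0: 0001✓ 0010✓ 0011✓ 0100✓ 0101✓ 0110✓ 0111✓ 1000✓ 1010✓ 1100✓ 1110✓ 1111✓
Round 1: -010✓ -100✓ -110✓ -111✓ 0-01✓ 0-10✓ 0-11✓ 00-1✓ 001-✓ 01-0✓ 01-1✓ 010-✓ 011-✓ 1-00✓ 1-10✓ 10-0✓ 11-0✓ 111-✓
Round 2: --10 -1-0 -11- 0--1 0-1- 01-- 1--0
PIs = {--10, -1-0, -11-, 0--1, 0-1-, 01--, 1--0}

NONE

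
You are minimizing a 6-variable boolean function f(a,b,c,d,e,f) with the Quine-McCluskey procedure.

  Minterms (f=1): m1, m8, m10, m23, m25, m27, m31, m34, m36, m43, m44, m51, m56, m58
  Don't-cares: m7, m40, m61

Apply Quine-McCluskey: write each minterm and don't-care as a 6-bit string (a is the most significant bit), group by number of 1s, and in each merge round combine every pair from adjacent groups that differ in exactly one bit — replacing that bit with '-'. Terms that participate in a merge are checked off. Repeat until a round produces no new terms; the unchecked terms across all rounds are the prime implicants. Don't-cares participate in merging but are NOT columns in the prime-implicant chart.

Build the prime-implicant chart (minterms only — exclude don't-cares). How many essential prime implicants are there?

size-2^0 implicants → 000001  000111(✓)  001000(✓)  001010(✓)  010111(✓)  011001(✓)  011011(✓)  011111(✓)  100010  100100(✓)  101000(✓)  101011  101100(✓)  110011  111000(✓)  111010(✓)  111101
size-2^1 implicants → -01000  0-0111  0010-0  01-111  011-11  0110-1  1-1000  10-100  101-00  1110-0
Unchecked terms (primes): -01000, 0-0111, 000001, 0010-0, 01-111, 011-11, 0110-1, 1-1000, 10-100, 100010, 101-00, 101011, 110011, 1110-0, 111101
Minterm coverage:
  m1 ⊆ 000001 [E]
  m8 ⊆ -01000,0010-0
  m10 ⊆ 0010-0 [E]
  m23 ⊆ 0-0111,01-111
  m25 ⊆ 0110-1 [E]
  m27 ⊆ 011-11,0110-1
  m31 ⊆ 01-111,011-11
  m34 ⊆ 100010 [E]
  m36 ⊆ 10-100 [E]
  m43 ⊆ 101011 [E]
  m44 ⊆ 10-100,101-00
  m51 ⊆ 110011 [E]
  m56 ⊆ 1-1000,1110-0
  m58 ⊆ 1110-0 [E]
E = {000001, 0010-0, 0110-1, 10-100, 100010, 101011, 110011, 1110-0}

8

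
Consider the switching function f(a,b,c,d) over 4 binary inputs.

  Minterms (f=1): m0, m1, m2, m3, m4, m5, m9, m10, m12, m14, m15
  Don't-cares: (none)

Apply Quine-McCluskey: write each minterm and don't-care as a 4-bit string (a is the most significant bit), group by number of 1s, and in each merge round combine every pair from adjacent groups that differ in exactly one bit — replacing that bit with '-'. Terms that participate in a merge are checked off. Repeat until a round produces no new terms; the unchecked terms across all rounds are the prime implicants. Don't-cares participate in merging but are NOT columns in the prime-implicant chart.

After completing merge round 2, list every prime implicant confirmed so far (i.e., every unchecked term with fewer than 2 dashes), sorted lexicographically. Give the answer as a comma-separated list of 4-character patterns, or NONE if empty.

-001, -010, -100, 1-10, 11-0, 111-

Round 0: 0000✓ 0001✓ 0010✓ 0011✓ 0100✓ 0101✓ 1001✓ 1010✓ 1100✓ 1110✓ 1111✓
Round 1: -001 -010 -100 0-00✓ 0-01✓ 00-0✓ 00-1✓ 000-✓ 001-✓ 010-✓ 1-10 11-0 111-
Round 2: 0-0- 00--
PIs = {-001, -010, -100, 0-0-, 00--, 1-10, 11-0, 111-}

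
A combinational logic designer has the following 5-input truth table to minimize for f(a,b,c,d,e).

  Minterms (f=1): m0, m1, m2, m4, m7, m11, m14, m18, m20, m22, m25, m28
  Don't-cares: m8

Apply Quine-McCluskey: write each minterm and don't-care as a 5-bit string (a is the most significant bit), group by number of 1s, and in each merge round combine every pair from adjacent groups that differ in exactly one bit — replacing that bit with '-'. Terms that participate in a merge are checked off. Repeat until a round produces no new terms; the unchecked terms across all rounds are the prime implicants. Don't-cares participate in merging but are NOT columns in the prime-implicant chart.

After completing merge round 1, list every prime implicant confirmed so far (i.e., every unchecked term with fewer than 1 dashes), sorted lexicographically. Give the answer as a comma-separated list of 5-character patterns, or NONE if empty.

00111, 01011, 01110, 11001

[col 0] 00000*, 00001*, 00010*, 00100*, 00111, 01000*, 01011, 01110, 10010*, 10100*, 10110*, 11001, 11100*
[col 1] -0010, -0100, 0-000, 00-00, 000-0, 0000-, 1-100, 10-10, 101-0
Prime implicants: -0010, -0100, 0-000, 00-00, 000-0, 0000-, 00111, 01011, 01110, 1-100, 10-10, 101-0, 11001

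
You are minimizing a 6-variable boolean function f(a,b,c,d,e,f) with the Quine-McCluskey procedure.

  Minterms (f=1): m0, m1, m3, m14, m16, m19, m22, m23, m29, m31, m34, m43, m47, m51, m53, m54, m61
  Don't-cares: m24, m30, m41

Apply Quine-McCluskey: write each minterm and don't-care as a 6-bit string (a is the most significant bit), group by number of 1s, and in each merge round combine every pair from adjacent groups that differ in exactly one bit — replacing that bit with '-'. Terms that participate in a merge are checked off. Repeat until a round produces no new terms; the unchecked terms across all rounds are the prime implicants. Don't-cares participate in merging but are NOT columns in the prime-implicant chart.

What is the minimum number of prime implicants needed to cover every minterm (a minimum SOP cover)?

[col 0] 000000*, 000001*, 000011*, 001110*, 010000*, 010011*, 010110*, 010111*, 011000*, 011101*, 011110*, 011111*, 100010, 101001*, 101011*, 101111*, 110011*, 110101*, 110110*, 111101*
[col 1] -10011, -10110, -11101, 0-0000, 0-0011, 0-1110, 0000-1, 00000-, 01-000, 01-110*, 01-111*, 010-11, 01011-*, 0111-1, 01111-*, 101-11, 1010-1, 11-101
[col 2] 01-11-
Prime implicants: -10011, -10110, -11101, 0-0000, 0-0011, 0-1110, 0000-1, 00000-, 01-000, 01-11-, 010-11, 0111-1, 100010, 101-11, 1010-1, 11-101
PI chart (minterm → PIs covering it):
  0 | 0-0000,00000-
  1 | 0000-1,00000-
  3 | 0-0011,0000-1
  14 | 0-1110  (sole → essential)
  16 | 0-0000,01-000
  19 | -10011,0-0011,010-11
  22 | -10110,01-11-
  23 | 01-11-,010-11
  29 | -11101,0111-1
  31 | 01-11-,0111-1
  34 | 100010  (sole → essential)
  43 | 101-11,1010-1
  47 | 101-11  (sole → essential)
  51 | -10011  (sole → essential)
  53 | 11-101  (sole → essential)
  54 | -10110  (sole → essential)
  61 | -11101,11-101
Essential prime implicants: -10011, -10110, 0-1110, 100010, 101-11, 11-101
Petrick residual → -11101, 0-0000, 0000-1, 01-11-
Minimum SOP uses 10 PIs: bc'd'ef + bc'def' + bcde'f + a'c'd'e'f' + a'cdef' + a'b'c'd'f + a'bde + ab'c'd'ef' + ab'cef + abde'f

10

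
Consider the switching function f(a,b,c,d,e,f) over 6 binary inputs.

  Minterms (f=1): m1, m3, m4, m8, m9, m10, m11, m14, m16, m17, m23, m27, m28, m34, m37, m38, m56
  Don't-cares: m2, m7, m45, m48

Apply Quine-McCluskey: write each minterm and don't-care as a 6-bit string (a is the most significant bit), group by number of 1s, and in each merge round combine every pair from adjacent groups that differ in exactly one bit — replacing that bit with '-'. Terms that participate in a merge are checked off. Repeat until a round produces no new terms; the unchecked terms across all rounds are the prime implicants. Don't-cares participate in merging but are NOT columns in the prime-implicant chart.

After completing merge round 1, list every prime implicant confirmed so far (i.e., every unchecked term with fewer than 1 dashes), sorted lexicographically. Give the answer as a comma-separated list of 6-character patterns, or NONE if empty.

000100, 011100

[col 0] 000001*, 000010*, 000011*, 000100, 000111*, 001000*, 001001*, 001010*, 001011*, 001110*, 010000*, 010001*, 010111*, 011011*, 011100, 100010*, 100101*, 100110*, 101101*, 110000*, 111000*
[col 1] -00010, -10000, 0-0001, 0-0111, 0-1011, 00-001*, 00-010*, 00-011*, 000-11, 0000-1*, 00001-*, 001-10, 0010-0*, 0010-1*, 00100-*, 00101-*, 01000-, 10-101, 100-10, 11-000
[col 2] 00-0-1, 00-01-, 0010--
Prime implicants: -00010, -10000, 0-0001, 0-0111, 0-1011, 00-0-1, 00-01-, 000-11, 000100, 001-10, 0010--, 01000-, 011100, 10-101, 100-10, 11-000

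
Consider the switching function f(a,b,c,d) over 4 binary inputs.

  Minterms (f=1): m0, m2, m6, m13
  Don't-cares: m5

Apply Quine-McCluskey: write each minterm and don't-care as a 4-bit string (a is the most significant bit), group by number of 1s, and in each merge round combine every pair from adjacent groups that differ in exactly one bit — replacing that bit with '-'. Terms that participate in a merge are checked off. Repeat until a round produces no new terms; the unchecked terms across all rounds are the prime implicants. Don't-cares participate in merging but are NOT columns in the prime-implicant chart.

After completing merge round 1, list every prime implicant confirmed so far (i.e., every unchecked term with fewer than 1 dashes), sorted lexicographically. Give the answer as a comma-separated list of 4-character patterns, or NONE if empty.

Round 0: 0000✓ 0010✓ 0101✓ 0110✓ 1101✓
Round 1: -101 0-10 00-0
PIs = {-101, 0-10, 00-0}

NONE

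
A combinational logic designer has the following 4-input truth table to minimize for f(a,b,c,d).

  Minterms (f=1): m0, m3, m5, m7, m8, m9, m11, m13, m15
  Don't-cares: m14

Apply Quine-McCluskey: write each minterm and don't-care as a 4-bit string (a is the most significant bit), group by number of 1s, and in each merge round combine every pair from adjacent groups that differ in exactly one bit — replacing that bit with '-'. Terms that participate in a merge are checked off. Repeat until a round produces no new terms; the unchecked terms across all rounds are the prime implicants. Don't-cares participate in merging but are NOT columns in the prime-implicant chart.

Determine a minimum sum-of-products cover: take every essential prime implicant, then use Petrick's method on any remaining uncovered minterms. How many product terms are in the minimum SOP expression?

4

[col 0] 0000*, 0011*, 0101*, 0111*, 1000*, 1001*, 1011*, 1101*, 1110*, 1111*
[col 1] -000, -011*, -101*, -111*, 0-11*, 01-1*, 1-01*, 1-11*, 10-1*, 100-, 11-1*, 111-
[col 2] --11, -1-1, 1--1
Prime implicants: --11, -000, -1-1, 1--1, 100-, 111-
PI chart (minterm → PIs covering it):
  0 | -000  (sole → essential)
  3 | --11  (sole → essential)
  5 | -1-1  (sole → essential)
  7 | --11,-1-1
  8 | -000,100-
  9 | 1--1,100-
  11 | --11,1--1
  13 | -1-1,1--1
  15 | --11,-1-1,1--1,111-
Essential prime implicants: --11, -000, -1-1
Petrick residual → 1--1
Minimum SOP uses 4 PIs: cd + b'c'd' + bd + ad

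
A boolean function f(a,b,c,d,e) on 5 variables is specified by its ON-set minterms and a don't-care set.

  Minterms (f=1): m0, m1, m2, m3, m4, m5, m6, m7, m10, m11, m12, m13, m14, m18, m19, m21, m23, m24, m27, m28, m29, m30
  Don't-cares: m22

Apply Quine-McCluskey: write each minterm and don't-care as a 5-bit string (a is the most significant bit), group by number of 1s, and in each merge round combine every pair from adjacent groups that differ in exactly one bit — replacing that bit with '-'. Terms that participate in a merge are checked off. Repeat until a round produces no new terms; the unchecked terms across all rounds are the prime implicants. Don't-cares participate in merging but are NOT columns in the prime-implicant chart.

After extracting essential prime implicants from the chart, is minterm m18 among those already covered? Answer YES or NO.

size-2^0 implicants → 00000(✓)  00001(✓)  00010(✓)  00011(✓)  00100(✓)  00101(✓)  00110(✓)  00111(✓)  01010(✓)  01011(✓)  01100(✓)  01101(✓)  01110(✓)  10010(✓)  10011(✓)  10101(✓)  10110(✓)  10111(✓)  11000(✓)  11011(✓)  11100(✓)  11101(✓)  11110(✓)
size-2^1 implicants → -0010(✓)  -0011(✓)  -0101(✓)  -0110(✓)  -0111(✓)  -1011(✓)  -1100(✓)  -1101(✓)  -1110(✓)  0-010(✓)  0-011(✓)  0-100(✓)  0-101(✓)  0-110(✓)  00-00(✓)  00-01(✓)  00-10(✓)  00-11(✓)  000-0(✓)  000-1(✓)  0000-(✓)  0001-(✓)  001-0(✓)  001-1(✓)  0010-(✓)  0011-(✓)  01-10(✓)  0101-(✓)  011-0(✓)  0110-(✓)  1-011(✓)  1-101(✓)  1-110(✓)  10-10(✓)  10-11(✓)  1001-(✓)  101-1(✓)  1011-(✓)  11-00  111-0(✓)  1110-(✓)
size-2^2 implicants → --011  --101  --110  -0-10(✓)  -0-11(✓)  -001-(✓)  -01-1  -011-(✓)  -11-0  -110-  0--10  0-01-  0-1-0  0-10-  00--0(✓)  00--1(✓)  00-0-(✓)  00-1-(✓)  000--(✓)  001--(✓)  10-1-(✓)
size-2^3 implicants → -0-1-  00---
Unchecked terms (primes): --011, --101, --110, -0-1-, -01-1, -11-0, -110-, 0--10, 0-01-, 0-1-0, 0-10-, 00---, 11-00
Minterm coverage:
  m0 ⊆ 00--- [E]
  m1 ⊆ 00--- [E]
  m2 ⊆ -0-1-,0--10,0-01-,00---
  m3 ⊆ --011,-0-1-,0-01-,00---
  m4 ⊆ 0-1-0,0-10-,00---
  m5 ⊆ --101,-01-1,0-10-,00---
  m6 ⊆ --110,-0-1-,0--10,0-1-0,00---
  m7 ⊆ -0-1-,-01-1,00---
  m10 ⊆ 0--10,0-01-
  m11 ⊆ --011,0-01-
  m12 ⊆ -11-0,-110-,0-1-0,0-10-
  m13 ⊆ --101,-110-,0-10-
  m14 ⊆ --110,-11-0,0--10,0-1-0
  m18 ⊆ -0-1- [E]
  m19 ⊆ --011,-0-1-
  m21 ⊆ --101,-01-1
  m23 ⊆ -0-1-,-01-1
  m24 ⊆ 11-00 [E]
  m27 ⊆ --011 [E]
  m28 ⊆ -11-0,-110-,11-00
  m29 ⊆ --101,-110-
  m30 ⊆ --110,-11-0
E = {--011, -0-1-, 00---, 11-00}

YES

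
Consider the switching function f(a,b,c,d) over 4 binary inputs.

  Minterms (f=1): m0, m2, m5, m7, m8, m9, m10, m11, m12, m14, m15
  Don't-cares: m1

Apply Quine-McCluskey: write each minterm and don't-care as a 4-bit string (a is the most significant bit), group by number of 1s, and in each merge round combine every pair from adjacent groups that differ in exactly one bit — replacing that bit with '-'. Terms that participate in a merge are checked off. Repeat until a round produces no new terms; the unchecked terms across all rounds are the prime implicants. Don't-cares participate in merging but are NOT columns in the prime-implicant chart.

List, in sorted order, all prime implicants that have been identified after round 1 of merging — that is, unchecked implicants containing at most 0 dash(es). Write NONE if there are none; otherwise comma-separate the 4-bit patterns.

NONE

size-2^0 implicants → 0000(✓)  0001(✓)  0010(✓)  0101(✓)  0111(✓)  1000(✓)  1001(✓)  1010(✓)  1011(✓)  1100(✓)  1110(✓)  1111(✓)
size-2^1 implicants → -000(✓)  -001(✓)  -010(✓)  -111  0-01  00-0(✓)  000-(✓)  01-1  1-00(✓)  1-10(✓)  1-11(✓)  10-0(✓)  10-1(✓)  100-(✓)  101-(✓)  11-0(✓)  111-(✓)
size-2^2 implicants → -0-0  -00-  1--0  1-1-  10--
Unchecked terms (primes): -0-0, -00-, -111, 0-01, 01-1, 1--0, 1-1-, 10--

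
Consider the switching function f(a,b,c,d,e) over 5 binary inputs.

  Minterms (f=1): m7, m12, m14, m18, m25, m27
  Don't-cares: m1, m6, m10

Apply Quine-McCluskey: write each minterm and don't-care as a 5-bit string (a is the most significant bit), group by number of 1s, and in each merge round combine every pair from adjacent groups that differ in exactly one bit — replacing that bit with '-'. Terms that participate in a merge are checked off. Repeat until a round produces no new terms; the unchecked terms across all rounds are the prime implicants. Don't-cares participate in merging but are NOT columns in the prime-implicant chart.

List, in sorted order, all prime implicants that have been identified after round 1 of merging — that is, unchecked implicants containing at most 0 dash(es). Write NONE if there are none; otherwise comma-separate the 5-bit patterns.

Round 0: 00001 00110✓ 00111✓ 01010✓ 01100✓ 01110✓ 10010 11001✓ 11011✓
Round 1: 0-110 0011- 01-10 011-0 110-1
PIs = {0-110, 00001, 0011-, 01-10, 011-0, 10010, 110-1}

00001, 10010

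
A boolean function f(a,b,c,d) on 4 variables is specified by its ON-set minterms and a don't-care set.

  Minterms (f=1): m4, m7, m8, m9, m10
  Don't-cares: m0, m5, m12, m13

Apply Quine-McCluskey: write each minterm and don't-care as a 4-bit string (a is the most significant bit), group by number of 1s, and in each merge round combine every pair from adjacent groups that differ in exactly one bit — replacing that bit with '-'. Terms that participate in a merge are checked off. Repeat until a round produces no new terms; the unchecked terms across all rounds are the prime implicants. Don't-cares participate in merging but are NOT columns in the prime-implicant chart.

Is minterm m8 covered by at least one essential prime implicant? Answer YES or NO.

YES

[col 0] 0000*, 0100*, 0101*, 0111*, 1000*, 1001*, 1010*, 1100*, 1101*
[col 1] -000*, -100*, -101*, 0-00*, 01-1, 010-*, 1-00*, 1-01*, 10-0, 100-*, 110-*
[col 2] --00, -10-, 1-0-
Prime implicants: --00, -10-, 01-1, 1-0-, 10-0
PI chart (minterm → PIs covering it):
  4 | --00,-10-
  7 | 01-1  (sole → essential)
  8 | --00,1-0-,10-0
  9 | 1-0-  (sole → essential)
  10 | 10-0  (sole → essential)
Essential prime implicants: 01-1, 1-0-, 10-0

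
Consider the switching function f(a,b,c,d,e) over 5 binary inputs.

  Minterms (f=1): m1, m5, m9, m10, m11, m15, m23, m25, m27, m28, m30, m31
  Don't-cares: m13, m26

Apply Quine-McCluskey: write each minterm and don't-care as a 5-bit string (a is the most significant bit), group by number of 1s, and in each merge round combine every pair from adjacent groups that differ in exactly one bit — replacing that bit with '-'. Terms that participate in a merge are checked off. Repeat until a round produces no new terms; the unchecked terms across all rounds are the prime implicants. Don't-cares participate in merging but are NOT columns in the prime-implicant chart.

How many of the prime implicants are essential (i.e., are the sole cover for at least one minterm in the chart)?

5

Round 0: 00001✓ 00101✓ 01001✓ 01010✓ 01011✓ 01101✓ 01111✓ 10111✓ 11001✓ 11010✓ 11011✓ 11100✓ 11110✓ 11111✓
Round 1: -1001✓ -1010✓ -1011✓ -1111✓ 0-001✓ 0-101✓ 00-01✓ 01-01✓ 01-11✓ 010-1✓ 0101-✓ 011-1✓ 1-111 11-10✓ 11-11✓ 110-1✓ 1101-✓ 111-0 1111-✓
Round 2: -1-11 -10-1 -101- 0--01 01--1 11-1-
PIs = {-1-11, -10-1, -101-, 0--01, 01--1, 1-111, 11-1-, 111-0}
Coverage chart:
  m1: 0--01 ←essential
  m5: 0--01 ←essential
  m9: -10-1,0--01,01--1
  m10: -101- ←essential
  m11: -1-11,-10-1,-101-,01--1
  m15: -1-11,01--1
  m23: 1-111 ←essential
  m25: -10-1 ←essential
  m27: -1-11,-10-1,-101-,11-1-
  m28: 111-0 ←essential
  m30: 11-1-,111-0
  m31: -1-11,1-111,11-1-
Essential: -10-1, -101-, 0--01, 1-111, 111-0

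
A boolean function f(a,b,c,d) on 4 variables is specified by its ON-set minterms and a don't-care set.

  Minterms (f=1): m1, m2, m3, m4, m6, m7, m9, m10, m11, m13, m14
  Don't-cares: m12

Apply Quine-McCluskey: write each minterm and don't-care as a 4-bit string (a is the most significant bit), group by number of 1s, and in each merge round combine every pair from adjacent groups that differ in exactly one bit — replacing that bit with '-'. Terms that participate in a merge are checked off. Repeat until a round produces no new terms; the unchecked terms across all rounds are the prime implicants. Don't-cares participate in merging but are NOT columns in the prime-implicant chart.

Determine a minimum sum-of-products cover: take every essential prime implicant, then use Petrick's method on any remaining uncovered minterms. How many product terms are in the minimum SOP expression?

[col 0] 0001*, 0010*, 0011*, 0100*, 0110*, 0111*, 1001*, 1010*, 1011*, 1100*, 1101*, 1110*
[col 1] -001*, -010*, -011*, -100*, -110*, 0-10*, 0-11*, 00-1*, 001-*, 01-0*, 011-*, 1-01, 1-10*, 10-1*, 101-*, 11-0*, 110-
[col 2] --10, -0-1, -01-, -1-0, 0-1-
Prime implicants: --10, -0-1, -01-, -1-0, 0-1-, 1-01, 110-
PI chart (minterm → PIs covering it):
  1 | -0-1  (sole → essential)
  2 | --10,-01-,0-1-
  3 | -0-1,-01-,0-1-
  4 | -1-0  (sole → essential)
  6 | --10,-1-0,0-1-
  7 | 0-1-  (sole → essential)
  9 | -0-1,1-01
  10 | --10,-01-
  11 | -0-1,-01-
  13 | 1-01,110-
  14 | --10,-1-0
Essential prime implicants: -0-1, -1-0, 0-1-
Petrick residual → --10, 1-01
Minimum SOP uses 5 PIs: cd' + b'd + bd' + a'c + ac'd

5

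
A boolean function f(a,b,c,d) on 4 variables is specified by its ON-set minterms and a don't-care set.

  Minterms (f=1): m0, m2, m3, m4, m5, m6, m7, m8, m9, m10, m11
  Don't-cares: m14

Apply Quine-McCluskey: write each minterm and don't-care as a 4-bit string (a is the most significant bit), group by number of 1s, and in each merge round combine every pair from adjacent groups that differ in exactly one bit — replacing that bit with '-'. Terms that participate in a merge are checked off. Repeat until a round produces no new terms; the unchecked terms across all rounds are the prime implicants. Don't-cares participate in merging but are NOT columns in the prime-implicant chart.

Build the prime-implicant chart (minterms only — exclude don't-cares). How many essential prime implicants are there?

size-2^0 implicants → 0000(✓)  0010(✓)  0011(✓)  0100(✓)  0101(✓)  0110(✓)  0111(✓)  1000(✓)  1001(✓)  1010(✓)  1011(✓)  1110(✓)
size-2^1 implicants → -000(✓)  -010(✓)  -011(✓)  -110(✓)  0-00(✓)  0-10(✓)  0-11(✓)  00-0(✓)  001-(✓)  01-0(✓)  01-1(✓)  010-(✓)  011-(✓)  1-10(✓)  10-0(✓)  10-1(✓)  100-(✓)  101-(✓)
size-2^2 implicants → --10  -0-0  -01-  0--0  0-1-  01--  10--
Unchecked terms (primes): --10, -0-0, -01-, 0--0, 0-1-, 01--, 10--
Minterm coverage:
  m0 ⊆ -0-0,0--0
  m2 ⊆ --10,-0-0,-01-,0--0,0-1-
  m3 ⊆ -01-,0-1-
  m4 ⊆ 0--0,01--
  m5 ⊆ 01-- [E]
  m6 ⊆ --10,0--0,0-1-,01--
  m7 ⊆ 0-1-,01--
  m8 ⊆ -0-0,10--
  m9 ⊆ 10-- [E]
  m10 ⊆ --10,-0-0,-01-,10--
  m11 ⊆ -01-,10--
E = {01--, 10--}

2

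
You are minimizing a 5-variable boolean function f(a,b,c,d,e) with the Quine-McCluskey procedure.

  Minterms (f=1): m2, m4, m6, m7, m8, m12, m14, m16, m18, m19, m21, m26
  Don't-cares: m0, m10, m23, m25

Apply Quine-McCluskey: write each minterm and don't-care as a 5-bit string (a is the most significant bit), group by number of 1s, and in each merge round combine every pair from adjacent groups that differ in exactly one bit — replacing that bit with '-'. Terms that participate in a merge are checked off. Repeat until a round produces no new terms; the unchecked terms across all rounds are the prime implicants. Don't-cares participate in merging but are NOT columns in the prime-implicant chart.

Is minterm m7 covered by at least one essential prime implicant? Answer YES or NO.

Round 0: 00000✓ 00010✓ 00100✓ 00110✓ 00111✓ 01000✓ 01010✓ 01100✓ 01110✓ 10000✓ 10010✓ 10011✓ 10101✓ 10111✓ 11001 11010✓
Round 1: -0000✓ -0010✓ -0111 -1010✓ 0-000✓ 0-010✓ 0-100✓ 0-110✓ 00-00✓ 00-10✓ 000-0✓ 001-0✓ 0011- 01-00✓ 01-10✓ 010-0✓ 011-0✓ 1-010✓ 10-11 100-0✓ 1001- 101-1
Round 2: --010 -00-0 0--00✓ 0--10✓ 0-0-0✓ 0-1-0✓ 00--0✓ 01--0✓
Round 3: 0---0
PIs = {--010, -00-0, -0111, 0---0, 0011-, 10-11, 1001-, 101-1, 11001}
Coverage chart:
  m2: --010,-00-0,0---0
  m4: 0---0 ←essential
  m6: 0---0,0011-
  m7: -0111,0011-
  m8: 0---0 ←essential
  m12: 0---0 ←essential
  m14: 0---0 ←essential
  m16: -00-0 ←essential
  m18: --010,-00-0,1001-
  m19: 10-11,1001-
  m21: 101-1 ←essential
  m26: --010 ←essential
Essential: --010, -00-0, 0---0, 101-1

NO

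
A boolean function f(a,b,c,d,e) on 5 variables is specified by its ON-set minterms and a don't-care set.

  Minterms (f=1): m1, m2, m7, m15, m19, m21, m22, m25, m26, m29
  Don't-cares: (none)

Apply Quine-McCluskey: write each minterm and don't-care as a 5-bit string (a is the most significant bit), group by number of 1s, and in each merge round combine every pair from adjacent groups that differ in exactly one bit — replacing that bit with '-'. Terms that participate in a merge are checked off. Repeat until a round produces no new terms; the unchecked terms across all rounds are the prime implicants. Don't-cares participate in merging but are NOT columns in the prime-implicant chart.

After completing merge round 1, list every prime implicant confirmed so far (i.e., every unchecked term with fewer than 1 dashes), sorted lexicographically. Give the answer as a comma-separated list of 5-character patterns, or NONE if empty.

[col 0] 00001, 00010, 00111*, 01111*, 10011, 10101*, 10110, 11001*, 11010, 11101*
[col 1] 0-111, 1-101, 11-01
Prime implicants: 0-111, 00001, 00010, 1-101, 10011, 10110, 11-01, 11010

00001, 00010, 10011, 10110, 11010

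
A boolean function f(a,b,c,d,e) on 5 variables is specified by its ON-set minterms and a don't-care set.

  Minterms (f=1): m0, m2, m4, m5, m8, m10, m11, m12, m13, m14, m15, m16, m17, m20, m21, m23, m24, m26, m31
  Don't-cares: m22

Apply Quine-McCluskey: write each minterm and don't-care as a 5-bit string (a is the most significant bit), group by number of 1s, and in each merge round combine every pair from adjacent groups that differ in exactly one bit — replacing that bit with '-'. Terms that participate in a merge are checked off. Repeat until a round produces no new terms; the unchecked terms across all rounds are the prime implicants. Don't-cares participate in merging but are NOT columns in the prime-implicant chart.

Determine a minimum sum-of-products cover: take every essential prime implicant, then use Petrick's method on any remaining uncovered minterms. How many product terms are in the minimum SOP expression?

[col 0] 00000*, 00010*, 00100*, 00101*, 01000*, 01010*, 01011*, 01100*, 01101*, 01110*, 01111*, 10000*, 10001*, 10100*, 10101*, 10110*, 10111*, 11000*, 11010*, 11111*
[col 1] -0000*, -0100*, -0101*, -1000*, -1010*, -1111, 0-000*, 0-010*, 0-100*, 0-101*, 00-00*, 000-0*, 0010-*, 01-00*, 01-10*, 01-11*, 010-0*, 0101-*, 011-0*, 011-1*, 0110-*, 0111-*, 1-000*, 1-111, 10-00*, 10-01*, 1000-*, 101-0*, 101-1*, 1010-*, 1011-*, 110-0*
[col 2] --000, -0-00, -010-, -10-0, 0--00, 0-0-0, 0-10-, 01--0, 01-1-, 011--, 10-0-, 101--
Prime implicants: --000, -0-00, -010-, -10-0, -1111, 0--00, 0-0-0, 0-10-, 01--0, 01-1-, 011--, 1-111, 10-0-, 101--
PI chart (minterm → PIs covering it):
  0 | --000,-0-00,0--00,0-0-0
  2 | 0-0-0  (sole → essential)
  4 | -0-00,-010-,0--00,0-10-
  5 | -010-,0-10-
  8 | --000,-10-0,0--00,0-0-0,01--0
  10 | -10-0,0-0-0,01--0,01-1-
  11 | 01-1-  (sole → essential)
  12 | 0--00,0-10-,01--0,011--
  13 | 0-10-,011--
  14 | 01--0,01-1-,011--
  15 | -1111,01-1-,011--
  16 | --000,-0-00,10-0-
  17 | 10-0-  (sole → essential)
  20 | -0-00,-010-,10-0-,101--
  21 | -010-,10-0-,101--
  23 | 1-111,101--
  24 | --000,-10-0
  26 | -10-0  (sole → essential)
  31 | -1111,1-111
Essential prime implicants: -10-0, 0-0-0, 01-1-, 10-0-
Petrick residual → 0-10-, 1-111
Minimum SOP uses 6 PIs: bc'e' + a'c'e' + a'cd' + a'bd + acde + ab'd'

6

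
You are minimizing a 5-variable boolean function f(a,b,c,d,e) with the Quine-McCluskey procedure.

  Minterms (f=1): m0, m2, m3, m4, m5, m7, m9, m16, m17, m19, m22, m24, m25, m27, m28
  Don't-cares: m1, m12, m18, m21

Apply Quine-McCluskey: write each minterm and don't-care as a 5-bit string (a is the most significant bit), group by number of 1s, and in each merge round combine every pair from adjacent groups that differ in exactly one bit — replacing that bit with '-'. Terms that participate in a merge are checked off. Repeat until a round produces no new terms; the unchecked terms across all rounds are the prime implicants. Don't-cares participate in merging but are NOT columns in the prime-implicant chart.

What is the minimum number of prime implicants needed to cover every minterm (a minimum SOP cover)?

size-2^0 implicants → 00000(✓)  00001(✓)  00010(✓)  00011(✓)  00100(✓)  00101(✓)  00111(✓)  01001(✓)  01100(✓)  10000(✓)  10001(✓)  10010(✓)  10011(✓)  10101(✓)  10110(✓)  11000(✓)  11001(✓)  11011(✓)  11100(✓)
size-2^1 implicants → -0000(✓)  -0001(✓)  -0010(✓)  -0011(✓)  -0101(✓)  -1001(✓)  -1100  0-001(✓)  0-100  00-00(✓)  00-01(✓)  00-11(✓)  000-0(✓)  000-1(✓)  0000-(✓)  0001-(✓)  001-1(✓)  0010-(✓)  1-000(✓)  1-001(✓)  1-011(✓)  10-01(✓)  10-10  100-0(✓)  100-1(✓)  1000-(✓)  1001-(✓)  11-00  110-1(✓)  1100-(✓)
size-2^2 implicants → --001  -0-01  -00-0(✓)  -00-1(✓)  -000-(✓)  -001-(✓)  00--1  00-0-  000--(✓)  1-0-1  1-00-  100--(✓)
size-2^3 implicants → -00--
Unchecked terms (primes): --001, -0-01, -00--, -1100, 0-100, 00--1, 00-0-, 1-0-1, 1-00-, 10-10, 11-00
Minterm coverage:
  m0 ⊆ -00--,00-0-
  m2 ⊆ -00-- [E]
  m3 ⊆ -00--,00--1
  m4 ⊆ 0-100,00-0-
  m5 ⊆ -0-01,00--1,00-0-
  m7 ⊆ 00--1 [E]
  m9 ⊆ --001 [E]
  m16 ⊆ -00--,1-00-
  m17 ⊆ --001,-0-01,-00--,1-0-1,1-00-
  m19 ⊆ -00--,1-0-1
  m22 ⊆ 10-10 [E]
  m24 ⊆ 1-00-,11-00
  m25 ⊆ --001,1-0-1,1-00-
  m27 ⊆ 1-0-1 [E]
  m28 ⊆ -1100,11-00
E = {--001, -00--, 00--1, 1-0-1, 10-10}
Petrick residual → 0-100, 11-00
Cover = c'd'e + b'c' + a'cd'e' + a'b'e + ac'e + ab'de' + abd'e'  |cover|=7

7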